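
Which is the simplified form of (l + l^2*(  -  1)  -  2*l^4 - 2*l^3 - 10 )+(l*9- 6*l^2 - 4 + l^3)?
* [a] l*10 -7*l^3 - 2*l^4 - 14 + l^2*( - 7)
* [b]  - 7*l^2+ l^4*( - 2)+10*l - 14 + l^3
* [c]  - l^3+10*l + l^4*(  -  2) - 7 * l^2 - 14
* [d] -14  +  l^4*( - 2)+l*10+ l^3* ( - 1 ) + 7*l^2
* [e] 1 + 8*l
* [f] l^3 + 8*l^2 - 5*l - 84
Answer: c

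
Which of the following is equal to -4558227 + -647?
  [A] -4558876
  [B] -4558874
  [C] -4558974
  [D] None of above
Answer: B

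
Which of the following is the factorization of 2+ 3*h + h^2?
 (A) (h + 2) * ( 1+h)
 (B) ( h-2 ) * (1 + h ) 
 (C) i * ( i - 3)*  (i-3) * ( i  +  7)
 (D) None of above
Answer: A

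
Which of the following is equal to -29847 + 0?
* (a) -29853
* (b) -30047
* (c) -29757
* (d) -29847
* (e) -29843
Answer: d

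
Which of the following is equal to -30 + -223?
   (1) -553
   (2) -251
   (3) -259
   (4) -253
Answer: 4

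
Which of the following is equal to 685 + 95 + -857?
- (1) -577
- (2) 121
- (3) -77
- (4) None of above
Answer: 3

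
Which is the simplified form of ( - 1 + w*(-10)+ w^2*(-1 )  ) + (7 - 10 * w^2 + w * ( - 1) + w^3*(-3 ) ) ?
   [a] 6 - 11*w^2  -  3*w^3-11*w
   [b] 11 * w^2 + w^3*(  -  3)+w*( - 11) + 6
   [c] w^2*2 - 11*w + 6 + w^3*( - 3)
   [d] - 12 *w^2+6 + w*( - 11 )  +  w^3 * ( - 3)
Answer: a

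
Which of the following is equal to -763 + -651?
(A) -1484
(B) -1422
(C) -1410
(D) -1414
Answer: D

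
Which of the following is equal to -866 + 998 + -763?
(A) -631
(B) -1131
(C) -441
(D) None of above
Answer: A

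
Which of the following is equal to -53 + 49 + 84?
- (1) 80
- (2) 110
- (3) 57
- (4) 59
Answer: 1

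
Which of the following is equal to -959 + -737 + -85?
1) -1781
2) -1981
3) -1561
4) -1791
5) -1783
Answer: 1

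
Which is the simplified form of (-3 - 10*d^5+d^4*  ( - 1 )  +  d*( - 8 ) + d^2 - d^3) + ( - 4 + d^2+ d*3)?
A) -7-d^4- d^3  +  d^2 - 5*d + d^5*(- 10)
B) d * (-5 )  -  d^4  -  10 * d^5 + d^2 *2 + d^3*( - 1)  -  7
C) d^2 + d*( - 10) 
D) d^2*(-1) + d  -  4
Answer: B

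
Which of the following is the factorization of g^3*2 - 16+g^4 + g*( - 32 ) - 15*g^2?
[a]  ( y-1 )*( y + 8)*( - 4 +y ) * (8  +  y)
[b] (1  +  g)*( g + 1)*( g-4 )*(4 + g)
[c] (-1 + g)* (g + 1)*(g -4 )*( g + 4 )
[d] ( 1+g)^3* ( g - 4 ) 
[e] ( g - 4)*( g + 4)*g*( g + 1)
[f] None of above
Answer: b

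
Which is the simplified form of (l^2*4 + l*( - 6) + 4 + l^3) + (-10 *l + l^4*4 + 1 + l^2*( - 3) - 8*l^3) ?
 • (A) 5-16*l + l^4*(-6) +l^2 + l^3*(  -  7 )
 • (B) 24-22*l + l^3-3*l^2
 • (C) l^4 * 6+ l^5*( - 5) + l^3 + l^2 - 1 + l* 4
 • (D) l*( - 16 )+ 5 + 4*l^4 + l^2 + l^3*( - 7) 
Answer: D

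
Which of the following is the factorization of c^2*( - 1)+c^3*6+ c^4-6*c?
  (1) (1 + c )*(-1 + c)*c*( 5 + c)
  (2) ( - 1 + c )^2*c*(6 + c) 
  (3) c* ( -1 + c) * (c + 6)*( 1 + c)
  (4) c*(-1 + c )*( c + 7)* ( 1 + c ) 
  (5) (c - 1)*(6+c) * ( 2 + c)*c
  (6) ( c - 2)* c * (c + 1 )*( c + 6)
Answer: 3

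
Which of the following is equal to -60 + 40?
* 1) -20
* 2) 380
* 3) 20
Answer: 1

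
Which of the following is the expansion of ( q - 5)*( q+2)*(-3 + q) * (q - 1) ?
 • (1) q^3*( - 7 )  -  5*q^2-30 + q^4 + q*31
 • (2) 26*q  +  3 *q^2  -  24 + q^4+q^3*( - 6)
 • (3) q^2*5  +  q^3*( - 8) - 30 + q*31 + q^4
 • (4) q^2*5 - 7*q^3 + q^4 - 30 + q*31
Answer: 4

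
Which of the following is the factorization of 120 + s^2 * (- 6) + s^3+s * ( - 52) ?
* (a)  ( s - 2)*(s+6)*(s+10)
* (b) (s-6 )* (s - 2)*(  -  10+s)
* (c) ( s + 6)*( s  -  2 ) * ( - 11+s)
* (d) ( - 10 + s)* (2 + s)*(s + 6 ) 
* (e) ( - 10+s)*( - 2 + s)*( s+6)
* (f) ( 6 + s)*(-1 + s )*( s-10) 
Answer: e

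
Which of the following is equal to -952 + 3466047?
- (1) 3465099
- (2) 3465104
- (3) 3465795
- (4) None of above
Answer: 4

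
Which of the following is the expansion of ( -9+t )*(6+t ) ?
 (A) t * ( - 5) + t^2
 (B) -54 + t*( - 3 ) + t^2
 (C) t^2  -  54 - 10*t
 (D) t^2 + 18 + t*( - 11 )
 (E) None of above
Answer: B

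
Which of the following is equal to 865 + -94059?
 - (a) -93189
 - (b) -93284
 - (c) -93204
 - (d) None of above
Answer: d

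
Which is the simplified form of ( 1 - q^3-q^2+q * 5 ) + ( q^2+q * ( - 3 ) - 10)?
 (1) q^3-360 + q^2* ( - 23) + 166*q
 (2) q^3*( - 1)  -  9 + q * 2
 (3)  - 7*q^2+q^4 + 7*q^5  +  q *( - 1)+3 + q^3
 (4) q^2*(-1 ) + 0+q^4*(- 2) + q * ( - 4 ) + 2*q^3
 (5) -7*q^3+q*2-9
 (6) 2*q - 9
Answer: 2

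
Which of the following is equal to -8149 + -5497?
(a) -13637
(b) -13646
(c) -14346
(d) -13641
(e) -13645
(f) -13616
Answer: b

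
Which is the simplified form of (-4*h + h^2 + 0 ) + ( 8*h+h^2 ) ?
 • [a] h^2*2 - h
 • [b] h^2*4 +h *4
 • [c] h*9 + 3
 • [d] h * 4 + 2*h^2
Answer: d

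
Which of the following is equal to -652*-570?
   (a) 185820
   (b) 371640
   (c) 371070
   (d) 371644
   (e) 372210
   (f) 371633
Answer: b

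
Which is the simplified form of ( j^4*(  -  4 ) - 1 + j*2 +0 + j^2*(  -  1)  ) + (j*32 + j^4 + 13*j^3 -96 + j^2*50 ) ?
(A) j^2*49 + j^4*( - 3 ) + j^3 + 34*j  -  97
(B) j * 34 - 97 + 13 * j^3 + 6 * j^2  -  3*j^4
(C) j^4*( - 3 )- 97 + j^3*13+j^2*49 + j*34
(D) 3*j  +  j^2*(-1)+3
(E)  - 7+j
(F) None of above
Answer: C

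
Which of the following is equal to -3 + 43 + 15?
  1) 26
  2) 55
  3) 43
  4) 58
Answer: 2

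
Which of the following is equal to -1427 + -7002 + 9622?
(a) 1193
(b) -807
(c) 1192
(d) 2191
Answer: a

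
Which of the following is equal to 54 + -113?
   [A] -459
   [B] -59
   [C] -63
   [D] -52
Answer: B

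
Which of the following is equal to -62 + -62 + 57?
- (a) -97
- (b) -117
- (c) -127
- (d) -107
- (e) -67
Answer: e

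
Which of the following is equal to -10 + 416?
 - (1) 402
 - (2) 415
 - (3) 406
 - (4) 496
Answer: 3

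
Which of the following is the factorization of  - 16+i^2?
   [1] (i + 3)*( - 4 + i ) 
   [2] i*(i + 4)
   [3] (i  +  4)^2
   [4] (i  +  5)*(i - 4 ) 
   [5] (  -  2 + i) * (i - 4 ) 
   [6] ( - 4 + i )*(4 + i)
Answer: 6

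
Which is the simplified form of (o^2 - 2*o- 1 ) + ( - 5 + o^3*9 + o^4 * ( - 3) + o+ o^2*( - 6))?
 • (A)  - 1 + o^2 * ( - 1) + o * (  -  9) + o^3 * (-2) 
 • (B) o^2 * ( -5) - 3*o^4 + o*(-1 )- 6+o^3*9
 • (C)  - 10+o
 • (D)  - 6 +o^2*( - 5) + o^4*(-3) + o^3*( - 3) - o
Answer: B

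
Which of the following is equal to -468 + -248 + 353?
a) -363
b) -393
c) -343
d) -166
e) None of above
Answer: a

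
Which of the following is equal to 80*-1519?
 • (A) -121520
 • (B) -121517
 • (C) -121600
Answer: A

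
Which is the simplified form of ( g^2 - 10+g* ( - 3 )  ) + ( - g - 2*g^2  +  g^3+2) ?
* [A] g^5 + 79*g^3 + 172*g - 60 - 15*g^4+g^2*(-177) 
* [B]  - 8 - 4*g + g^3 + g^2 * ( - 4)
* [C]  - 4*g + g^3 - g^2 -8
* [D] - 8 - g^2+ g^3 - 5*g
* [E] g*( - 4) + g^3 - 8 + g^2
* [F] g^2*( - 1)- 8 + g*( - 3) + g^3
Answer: C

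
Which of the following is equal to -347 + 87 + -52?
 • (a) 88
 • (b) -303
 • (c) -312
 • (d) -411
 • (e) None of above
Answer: c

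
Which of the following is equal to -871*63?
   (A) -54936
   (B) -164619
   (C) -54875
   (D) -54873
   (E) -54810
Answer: D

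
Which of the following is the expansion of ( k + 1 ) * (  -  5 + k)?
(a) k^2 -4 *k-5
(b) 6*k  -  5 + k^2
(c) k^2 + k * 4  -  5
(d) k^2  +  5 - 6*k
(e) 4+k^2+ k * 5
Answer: a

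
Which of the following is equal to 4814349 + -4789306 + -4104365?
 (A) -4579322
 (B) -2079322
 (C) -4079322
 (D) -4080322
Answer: C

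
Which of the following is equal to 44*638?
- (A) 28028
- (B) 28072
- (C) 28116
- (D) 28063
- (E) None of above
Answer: B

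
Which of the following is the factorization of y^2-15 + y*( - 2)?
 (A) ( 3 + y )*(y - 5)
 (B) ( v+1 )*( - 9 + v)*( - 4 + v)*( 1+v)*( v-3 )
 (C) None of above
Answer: A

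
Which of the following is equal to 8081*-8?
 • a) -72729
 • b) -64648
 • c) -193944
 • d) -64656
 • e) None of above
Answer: b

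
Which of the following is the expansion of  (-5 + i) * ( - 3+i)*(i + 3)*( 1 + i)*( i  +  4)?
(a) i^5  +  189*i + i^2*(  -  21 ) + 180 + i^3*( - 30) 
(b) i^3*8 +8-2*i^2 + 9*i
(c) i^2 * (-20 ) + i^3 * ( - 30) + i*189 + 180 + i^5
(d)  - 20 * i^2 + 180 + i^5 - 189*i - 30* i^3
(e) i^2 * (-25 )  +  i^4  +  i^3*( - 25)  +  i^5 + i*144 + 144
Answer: c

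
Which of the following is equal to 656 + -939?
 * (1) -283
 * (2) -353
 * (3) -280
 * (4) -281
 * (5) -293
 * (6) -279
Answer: 1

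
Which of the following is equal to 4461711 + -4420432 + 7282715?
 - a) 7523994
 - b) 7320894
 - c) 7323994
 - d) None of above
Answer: c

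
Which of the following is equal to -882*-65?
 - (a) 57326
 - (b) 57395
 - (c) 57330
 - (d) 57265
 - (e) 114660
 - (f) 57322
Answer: c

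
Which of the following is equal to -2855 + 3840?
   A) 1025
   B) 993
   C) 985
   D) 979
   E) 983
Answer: C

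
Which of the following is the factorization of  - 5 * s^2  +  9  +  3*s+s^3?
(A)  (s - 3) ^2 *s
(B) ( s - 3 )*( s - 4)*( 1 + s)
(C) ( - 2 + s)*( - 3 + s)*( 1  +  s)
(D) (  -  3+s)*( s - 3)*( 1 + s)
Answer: D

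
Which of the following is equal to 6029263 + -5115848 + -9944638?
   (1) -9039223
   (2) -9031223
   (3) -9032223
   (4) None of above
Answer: 2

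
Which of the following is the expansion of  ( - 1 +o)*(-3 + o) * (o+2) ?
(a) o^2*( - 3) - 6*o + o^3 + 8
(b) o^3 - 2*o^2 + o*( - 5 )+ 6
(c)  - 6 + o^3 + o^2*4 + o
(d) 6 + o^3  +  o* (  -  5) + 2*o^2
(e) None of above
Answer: b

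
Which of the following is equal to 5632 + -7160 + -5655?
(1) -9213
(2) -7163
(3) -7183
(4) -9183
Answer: 3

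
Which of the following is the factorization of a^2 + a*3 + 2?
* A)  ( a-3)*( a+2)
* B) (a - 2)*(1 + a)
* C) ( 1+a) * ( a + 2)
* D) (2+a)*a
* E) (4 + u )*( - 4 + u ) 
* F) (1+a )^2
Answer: C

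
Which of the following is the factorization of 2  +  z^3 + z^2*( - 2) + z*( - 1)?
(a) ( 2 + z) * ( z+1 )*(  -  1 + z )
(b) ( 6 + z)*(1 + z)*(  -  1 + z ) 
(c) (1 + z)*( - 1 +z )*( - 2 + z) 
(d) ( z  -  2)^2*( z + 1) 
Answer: c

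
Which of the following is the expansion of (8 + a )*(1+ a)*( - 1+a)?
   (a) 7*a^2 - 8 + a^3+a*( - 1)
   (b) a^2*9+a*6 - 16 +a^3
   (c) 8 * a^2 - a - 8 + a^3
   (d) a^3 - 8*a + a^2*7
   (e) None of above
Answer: c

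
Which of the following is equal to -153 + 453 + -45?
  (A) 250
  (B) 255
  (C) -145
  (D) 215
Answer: B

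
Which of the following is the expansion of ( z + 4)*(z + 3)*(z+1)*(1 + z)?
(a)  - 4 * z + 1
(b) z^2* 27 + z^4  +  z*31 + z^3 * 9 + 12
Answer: b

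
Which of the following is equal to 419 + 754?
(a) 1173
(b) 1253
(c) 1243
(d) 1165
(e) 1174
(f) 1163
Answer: a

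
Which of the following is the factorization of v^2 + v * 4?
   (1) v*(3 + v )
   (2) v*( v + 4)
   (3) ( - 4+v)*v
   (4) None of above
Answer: 2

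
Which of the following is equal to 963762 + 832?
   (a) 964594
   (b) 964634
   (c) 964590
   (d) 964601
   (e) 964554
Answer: a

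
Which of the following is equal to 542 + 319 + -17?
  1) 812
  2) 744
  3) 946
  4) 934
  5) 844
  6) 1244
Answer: 5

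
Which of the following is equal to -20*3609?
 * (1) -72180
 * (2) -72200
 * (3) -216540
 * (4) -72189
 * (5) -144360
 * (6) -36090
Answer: 1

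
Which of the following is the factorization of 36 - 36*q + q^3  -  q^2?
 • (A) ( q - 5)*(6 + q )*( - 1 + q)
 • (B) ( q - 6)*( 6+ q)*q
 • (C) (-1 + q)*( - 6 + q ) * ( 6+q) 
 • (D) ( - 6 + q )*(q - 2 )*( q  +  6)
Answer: C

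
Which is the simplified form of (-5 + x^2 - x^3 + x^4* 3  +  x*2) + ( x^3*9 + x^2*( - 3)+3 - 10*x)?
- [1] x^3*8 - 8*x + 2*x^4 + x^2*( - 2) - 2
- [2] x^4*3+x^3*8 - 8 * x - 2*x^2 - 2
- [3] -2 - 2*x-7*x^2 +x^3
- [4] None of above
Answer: 2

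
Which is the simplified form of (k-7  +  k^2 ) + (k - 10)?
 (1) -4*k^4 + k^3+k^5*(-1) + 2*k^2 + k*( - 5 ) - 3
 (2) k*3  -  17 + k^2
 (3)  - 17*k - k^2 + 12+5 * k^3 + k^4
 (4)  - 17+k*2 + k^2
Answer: 4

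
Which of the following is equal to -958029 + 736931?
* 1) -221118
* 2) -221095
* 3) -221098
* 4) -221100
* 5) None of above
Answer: 3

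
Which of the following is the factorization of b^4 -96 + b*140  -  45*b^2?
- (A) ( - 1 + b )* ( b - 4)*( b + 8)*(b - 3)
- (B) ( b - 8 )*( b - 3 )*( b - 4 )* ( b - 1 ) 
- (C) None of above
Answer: A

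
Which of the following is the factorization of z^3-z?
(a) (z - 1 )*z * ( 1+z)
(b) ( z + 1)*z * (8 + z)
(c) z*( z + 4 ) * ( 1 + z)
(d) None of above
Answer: a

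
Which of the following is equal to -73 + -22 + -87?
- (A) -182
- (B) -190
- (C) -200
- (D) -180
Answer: A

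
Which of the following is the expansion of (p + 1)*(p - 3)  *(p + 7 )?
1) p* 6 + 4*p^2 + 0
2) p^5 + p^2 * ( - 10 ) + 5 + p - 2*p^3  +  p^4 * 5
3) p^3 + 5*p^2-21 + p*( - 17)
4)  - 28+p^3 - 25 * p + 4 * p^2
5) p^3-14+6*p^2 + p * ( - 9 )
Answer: 3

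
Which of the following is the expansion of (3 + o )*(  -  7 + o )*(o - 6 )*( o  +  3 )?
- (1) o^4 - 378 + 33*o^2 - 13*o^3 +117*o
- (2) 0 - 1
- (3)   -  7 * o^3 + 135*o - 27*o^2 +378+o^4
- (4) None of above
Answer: 3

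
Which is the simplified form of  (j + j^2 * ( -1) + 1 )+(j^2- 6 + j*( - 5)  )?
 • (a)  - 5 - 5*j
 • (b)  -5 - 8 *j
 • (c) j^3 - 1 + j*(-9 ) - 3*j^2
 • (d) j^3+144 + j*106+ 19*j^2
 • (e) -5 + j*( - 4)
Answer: e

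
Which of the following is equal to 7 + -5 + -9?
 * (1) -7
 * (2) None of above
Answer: 1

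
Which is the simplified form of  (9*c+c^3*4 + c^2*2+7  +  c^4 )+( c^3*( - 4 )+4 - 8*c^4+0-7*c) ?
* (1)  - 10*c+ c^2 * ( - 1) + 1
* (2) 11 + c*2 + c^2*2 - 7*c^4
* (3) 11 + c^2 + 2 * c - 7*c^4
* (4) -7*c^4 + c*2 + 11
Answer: 2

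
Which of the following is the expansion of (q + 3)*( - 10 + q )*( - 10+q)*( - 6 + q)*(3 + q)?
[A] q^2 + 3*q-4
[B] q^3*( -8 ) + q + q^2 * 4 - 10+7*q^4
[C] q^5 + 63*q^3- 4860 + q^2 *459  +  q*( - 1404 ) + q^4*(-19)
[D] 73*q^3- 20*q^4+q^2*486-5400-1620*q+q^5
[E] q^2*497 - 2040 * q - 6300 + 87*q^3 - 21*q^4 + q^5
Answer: D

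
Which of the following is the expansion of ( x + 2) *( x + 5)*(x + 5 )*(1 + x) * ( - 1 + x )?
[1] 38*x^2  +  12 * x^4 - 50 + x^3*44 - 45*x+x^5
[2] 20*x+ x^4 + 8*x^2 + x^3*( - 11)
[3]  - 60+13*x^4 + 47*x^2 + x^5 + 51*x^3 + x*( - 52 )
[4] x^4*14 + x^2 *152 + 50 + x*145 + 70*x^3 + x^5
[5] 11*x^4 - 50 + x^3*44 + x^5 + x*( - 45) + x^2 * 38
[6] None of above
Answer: 1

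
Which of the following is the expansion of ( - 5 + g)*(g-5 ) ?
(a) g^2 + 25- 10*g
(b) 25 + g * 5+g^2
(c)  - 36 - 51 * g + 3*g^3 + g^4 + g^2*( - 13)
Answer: a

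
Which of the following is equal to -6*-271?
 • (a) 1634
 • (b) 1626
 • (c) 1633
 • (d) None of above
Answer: b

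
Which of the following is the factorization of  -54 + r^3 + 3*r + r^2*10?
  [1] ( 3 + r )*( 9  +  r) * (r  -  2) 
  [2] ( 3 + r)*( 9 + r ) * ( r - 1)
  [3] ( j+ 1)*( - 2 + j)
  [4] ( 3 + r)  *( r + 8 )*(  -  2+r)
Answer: 1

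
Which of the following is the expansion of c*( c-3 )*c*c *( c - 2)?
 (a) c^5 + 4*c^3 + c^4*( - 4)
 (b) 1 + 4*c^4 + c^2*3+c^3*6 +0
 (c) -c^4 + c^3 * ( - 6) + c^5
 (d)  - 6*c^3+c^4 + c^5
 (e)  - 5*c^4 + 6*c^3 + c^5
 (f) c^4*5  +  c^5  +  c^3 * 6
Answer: e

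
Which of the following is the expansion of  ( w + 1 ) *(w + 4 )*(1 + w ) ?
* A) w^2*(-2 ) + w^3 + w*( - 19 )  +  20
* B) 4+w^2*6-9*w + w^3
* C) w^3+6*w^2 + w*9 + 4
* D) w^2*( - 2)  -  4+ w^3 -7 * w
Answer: C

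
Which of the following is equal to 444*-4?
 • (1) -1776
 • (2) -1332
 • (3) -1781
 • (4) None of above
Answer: 1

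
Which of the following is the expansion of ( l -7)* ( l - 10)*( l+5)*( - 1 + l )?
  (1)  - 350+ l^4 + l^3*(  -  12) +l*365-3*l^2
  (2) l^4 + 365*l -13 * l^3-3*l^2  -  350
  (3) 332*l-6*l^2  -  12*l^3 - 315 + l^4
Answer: 2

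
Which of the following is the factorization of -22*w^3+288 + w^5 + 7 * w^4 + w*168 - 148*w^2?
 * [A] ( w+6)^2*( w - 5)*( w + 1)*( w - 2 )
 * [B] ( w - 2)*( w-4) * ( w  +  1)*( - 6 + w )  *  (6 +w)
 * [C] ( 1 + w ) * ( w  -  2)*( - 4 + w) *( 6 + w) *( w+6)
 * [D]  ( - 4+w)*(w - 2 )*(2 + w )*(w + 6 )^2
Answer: C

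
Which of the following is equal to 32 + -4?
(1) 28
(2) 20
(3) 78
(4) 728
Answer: 1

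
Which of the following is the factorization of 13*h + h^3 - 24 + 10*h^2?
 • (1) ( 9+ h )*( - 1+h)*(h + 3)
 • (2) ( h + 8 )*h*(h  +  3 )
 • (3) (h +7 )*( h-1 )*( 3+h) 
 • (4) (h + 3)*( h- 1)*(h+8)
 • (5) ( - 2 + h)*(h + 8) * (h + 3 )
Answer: 4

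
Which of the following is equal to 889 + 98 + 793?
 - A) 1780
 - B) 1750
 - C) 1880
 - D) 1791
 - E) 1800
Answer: A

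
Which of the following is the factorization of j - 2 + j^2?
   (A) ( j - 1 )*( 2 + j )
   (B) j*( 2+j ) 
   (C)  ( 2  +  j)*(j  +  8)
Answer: A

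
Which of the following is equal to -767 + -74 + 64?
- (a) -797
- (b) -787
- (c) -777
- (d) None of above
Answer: c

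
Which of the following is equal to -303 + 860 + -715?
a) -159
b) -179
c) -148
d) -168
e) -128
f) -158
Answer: f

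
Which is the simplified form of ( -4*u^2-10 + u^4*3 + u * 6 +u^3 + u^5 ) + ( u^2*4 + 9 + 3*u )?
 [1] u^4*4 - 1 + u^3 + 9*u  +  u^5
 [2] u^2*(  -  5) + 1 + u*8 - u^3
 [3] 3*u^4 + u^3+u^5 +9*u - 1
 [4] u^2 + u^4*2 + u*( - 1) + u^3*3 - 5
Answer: 3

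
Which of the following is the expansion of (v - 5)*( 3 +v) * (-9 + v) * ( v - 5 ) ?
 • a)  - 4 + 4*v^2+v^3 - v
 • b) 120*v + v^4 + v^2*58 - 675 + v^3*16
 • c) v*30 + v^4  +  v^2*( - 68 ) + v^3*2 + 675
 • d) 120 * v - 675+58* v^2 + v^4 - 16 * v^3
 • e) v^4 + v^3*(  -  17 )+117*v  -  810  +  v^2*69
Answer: d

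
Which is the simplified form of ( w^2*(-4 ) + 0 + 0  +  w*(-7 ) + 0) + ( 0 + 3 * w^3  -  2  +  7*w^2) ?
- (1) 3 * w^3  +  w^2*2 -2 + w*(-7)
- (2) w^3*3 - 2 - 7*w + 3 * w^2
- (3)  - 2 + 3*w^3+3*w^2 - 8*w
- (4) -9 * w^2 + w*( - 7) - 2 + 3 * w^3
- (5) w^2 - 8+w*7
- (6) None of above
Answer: 2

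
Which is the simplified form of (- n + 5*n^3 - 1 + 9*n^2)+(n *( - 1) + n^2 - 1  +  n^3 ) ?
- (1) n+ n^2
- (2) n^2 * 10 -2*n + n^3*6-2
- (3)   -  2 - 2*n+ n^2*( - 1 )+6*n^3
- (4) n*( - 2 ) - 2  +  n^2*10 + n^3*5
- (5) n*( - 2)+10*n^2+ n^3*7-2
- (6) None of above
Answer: 2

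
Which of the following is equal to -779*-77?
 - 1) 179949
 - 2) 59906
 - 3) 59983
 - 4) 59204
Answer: 3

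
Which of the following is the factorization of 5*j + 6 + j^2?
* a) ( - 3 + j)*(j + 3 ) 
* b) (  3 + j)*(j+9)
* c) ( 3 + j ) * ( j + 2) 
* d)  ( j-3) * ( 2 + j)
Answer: c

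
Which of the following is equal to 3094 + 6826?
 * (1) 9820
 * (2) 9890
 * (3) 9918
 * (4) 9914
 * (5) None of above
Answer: 5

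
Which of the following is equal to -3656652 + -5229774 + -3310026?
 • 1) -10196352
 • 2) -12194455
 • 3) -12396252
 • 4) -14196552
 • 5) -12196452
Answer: 5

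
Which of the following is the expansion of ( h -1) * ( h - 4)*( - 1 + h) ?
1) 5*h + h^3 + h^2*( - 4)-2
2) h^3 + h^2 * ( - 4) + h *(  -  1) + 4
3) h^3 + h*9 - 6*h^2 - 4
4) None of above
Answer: 3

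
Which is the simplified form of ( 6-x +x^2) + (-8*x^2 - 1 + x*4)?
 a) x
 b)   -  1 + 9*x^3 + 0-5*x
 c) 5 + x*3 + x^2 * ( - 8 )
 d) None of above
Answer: d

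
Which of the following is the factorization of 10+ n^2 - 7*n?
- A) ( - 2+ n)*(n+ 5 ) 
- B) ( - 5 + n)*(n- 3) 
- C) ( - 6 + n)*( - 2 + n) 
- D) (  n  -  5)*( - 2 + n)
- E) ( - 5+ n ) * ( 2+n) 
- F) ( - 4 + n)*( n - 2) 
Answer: D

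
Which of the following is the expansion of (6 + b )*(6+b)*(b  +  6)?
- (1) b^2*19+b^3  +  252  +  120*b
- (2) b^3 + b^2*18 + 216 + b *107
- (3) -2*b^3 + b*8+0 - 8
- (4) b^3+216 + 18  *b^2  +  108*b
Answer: 4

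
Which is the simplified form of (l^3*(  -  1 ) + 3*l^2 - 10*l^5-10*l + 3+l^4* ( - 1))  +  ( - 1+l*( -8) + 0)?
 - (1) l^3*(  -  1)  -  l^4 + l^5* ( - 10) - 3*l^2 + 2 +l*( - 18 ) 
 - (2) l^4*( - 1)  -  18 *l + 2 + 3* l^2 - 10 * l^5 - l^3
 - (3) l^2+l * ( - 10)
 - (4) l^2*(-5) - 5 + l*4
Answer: 2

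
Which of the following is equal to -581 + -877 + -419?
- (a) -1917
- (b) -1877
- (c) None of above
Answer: b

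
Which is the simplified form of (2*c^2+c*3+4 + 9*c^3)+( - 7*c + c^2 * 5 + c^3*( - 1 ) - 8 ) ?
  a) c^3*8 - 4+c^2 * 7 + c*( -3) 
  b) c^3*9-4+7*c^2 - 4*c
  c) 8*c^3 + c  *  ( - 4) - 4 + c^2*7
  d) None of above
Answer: c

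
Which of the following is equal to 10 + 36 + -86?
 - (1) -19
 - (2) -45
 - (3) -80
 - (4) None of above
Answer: 4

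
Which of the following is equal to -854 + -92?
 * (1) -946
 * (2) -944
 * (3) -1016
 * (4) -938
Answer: 1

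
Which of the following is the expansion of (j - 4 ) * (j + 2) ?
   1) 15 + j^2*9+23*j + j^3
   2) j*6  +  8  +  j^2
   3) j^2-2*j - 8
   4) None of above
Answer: 3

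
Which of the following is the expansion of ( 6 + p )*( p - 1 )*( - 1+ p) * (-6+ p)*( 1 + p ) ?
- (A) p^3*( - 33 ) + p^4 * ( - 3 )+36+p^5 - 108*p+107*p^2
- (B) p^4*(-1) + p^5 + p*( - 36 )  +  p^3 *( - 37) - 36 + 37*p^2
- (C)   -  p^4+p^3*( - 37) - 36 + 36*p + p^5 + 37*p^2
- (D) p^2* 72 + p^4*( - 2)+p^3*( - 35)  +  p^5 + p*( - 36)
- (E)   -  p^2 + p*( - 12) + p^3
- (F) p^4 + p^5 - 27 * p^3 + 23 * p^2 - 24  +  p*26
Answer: C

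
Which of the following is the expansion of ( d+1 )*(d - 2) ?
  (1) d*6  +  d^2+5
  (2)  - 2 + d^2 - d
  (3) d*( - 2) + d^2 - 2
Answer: 2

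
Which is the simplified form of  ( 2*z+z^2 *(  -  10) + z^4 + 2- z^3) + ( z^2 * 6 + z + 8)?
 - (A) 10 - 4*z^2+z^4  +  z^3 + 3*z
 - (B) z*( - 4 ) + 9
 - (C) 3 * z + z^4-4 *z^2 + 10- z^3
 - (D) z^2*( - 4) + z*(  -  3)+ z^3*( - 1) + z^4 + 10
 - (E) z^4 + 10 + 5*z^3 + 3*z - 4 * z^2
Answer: C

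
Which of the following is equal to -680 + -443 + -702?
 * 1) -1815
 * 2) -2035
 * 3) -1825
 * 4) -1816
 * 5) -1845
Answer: 3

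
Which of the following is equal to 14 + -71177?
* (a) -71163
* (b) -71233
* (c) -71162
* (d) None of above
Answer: a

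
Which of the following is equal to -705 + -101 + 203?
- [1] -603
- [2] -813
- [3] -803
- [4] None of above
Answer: 1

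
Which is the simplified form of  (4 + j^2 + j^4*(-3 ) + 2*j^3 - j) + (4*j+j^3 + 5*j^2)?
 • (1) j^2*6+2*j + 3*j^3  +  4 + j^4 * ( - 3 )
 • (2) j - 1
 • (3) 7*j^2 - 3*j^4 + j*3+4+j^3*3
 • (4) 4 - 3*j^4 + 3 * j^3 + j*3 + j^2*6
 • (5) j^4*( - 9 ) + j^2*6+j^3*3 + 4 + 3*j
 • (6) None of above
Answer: 4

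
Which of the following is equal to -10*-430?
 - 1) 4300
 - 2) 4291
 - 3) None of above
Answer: 1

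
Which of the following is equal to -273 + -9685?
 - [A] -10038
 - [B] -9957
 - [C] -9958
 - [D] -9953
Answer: C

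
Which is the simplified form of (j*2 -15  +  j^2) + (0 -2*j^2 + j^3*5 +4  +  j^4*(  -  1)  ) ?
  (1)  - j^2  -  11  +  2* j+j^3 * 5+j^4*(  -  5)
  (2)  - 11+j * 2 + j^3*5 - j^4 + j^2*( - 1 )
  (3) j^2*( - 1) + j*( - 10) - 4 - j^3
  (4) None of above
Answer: 2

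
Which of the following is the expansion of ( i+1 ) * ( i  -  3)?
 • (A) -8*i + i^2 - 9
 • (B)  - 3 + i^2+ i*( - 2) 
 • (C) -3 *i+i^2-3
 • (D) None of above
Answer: B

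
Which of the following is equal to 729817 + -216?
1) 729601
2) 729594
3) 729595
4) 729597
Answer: 1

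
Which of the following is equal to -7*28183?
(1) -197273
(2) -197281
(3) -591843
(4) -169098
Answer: 2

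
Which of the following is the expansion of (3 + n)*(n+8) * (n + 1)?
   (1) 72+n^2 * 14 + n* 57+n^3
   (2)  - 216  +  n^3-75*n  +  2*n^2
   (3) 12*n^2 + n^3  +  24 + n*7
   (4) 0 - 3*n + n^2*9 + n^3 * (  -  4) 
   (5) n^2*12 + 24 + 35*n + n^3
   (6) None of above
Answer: 5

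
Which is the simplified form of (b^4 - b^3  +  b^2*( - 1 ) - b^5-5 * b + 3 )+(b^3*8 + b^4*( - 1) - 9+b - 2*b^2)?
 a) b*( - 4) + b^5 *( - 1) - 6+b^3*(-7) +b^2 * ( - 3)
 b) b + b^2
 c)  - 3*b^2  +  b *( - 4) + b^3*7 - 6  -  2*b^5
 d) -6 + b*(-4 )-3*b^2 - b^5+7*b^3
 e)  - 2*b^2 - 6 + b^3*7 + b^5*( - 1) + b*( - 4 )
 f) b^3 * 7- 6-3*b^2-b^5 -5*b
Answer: d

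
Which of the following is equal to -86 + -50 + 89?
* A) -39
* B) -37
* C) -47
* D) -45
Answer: C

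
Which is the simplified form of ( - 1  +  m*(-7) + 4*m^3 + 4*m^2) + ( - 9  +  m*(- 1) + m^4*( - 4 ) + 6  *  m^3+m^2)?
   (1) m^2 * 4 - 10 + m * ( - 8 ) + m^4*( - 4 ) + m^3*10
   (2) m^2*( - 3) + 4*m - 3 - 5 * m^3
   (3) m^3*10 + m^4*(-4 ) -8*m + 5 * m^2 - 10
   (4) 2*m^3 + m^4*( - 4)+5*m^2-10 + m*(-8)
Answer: 3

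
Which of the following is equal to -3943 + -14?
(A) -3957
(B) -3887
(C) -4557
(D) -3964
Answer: A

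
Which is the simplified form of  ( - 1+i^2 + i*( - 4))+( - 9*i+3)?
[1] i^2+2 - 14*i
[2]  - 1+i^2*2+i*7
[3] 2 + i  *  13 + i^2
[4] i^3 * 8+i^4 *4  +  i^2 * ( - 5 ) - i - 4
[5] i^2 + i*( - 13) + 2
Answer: 5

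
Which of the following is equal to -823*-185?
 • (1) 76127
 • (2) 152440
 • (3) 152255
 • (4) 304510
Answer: 3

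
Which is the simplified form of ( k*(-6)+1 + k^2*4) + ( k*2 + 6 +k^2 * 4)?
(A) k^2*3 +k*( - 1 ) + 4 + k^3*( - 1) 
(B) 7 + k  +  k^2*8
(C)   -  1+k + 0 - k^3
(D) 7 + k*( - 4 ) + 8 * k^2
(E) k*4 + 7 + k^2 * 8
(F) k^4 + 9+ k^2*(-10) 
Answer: D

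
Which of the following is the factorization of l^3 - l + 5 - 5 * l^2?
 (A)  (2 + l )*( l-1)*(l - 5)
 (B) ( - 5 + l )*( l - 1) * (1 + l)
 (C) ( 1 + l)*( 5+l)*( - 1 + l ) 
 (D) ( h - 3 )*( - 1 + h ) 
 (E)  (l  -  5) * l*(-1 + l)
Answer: B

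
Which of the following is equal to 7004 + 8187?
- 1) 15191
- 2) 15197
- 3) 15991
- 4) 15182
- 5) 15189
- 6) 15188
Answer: 1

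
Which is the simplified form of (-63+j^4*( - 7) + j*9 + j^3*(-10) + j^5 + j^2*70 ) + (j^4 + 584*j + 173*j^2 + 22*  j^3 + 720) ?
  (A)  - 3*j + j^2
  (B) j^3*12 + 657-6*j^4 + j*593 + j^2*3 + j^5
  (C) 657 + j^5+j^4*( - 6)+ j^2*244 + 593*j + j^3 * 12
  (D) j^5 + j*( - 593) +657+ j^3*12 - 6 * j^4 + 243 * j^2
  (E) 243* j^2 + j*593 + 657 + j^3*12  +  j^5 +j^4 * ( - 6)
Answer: E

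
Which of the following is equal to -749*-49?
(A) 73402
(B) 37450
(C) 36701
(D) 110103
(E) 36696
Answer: C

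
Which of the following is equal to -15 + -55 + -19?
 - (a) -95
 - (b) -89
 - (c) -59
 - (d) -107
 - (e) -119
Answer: b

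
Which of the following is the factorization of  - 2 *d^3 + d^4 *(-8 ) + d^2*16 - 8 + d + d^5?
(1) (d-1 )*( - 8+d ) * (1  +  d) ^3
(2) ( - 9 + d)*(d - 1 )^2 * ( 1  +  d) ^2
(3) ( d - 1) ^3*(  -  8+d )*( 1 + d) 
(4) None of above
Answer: 4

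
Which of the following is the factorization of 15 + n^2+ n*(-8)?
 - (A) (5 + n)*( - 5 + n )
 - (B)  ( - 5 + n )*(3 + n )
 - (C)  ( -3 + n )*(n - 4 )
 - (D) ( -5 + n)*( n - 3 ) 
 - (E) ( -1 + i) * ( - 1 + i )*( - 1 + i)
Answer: D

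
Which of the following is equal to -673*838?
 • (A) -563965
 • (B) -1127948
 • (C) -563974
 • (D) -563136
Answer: C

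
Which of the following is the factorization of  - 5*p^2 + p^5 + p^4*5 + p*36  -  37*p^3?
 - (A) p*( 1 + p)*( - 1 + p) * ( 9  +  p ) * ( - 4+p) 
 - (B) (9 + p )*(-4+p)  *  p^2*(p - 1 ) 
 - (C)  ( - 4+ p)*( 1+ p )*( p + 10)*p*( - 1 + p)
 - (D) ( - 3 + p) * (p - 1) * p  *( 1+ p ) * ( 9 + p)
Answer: A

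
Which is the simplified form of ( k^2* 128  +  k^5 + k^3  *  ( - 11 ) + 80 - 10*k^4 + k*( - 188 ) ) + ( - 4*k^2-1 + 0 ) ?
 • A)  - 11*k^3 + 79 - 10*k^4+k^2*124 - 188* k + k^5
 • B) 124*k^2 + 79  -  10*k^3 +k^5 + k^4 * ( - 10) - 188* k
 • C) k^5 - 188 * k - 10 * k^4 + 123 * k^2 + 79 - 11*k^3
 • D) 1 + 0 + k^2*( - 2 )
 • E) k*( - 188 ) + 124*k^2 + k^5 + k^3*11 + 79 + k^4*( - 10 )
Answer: A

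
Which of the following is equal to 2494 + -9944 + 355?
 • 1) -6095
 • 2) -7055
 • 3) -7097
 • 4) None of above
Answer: 4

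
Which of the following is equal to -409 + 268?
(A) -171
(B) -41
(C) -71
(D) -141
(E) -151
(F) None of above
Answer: D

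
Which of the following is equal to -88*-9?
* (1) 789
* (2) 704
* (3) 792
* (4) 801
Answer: 3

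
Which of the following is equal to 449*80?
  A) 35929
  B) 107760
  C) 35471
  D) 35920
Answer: D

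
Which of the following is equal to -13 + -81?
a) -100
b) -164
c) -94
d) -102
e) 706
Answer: c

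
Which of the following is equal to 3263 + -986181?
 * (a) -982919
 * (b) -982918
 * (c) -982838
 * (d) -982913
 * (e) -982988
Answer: b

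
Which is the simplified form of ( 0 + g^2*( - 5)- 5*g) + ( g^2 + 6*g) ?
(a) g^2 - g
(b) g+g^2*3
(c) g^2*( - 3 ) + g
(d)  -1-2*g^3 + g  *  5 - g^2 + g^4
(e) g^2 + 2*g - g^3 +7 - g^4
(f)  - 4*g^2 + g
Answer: f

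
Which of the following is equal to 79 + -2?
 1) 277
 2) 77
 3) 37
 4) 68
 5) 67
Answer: 2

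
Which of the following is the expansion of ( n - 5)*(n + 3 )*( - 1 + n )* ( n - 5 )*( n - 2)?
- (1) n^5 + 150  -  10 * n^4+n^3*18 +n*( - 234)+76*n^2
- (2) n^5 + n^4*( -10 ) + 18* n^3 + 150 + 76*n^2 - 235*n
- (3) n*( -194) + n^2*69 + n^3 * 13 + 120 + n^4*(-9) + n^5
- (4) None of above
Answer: 2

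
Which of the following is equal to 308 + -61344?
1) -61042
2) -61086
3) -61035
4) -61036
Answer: 4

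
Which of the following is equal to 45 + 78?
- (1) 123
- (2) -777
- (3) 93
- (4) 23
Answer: 1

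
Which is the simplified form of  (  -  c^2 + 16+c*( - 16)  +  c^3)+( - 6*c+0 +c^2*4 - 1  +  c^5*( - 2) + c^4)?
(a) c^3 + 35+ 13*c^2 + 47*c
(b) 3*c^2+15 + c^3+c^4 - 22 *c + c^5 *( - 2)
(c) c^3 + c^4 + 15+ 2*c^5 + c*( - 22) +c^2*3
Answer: b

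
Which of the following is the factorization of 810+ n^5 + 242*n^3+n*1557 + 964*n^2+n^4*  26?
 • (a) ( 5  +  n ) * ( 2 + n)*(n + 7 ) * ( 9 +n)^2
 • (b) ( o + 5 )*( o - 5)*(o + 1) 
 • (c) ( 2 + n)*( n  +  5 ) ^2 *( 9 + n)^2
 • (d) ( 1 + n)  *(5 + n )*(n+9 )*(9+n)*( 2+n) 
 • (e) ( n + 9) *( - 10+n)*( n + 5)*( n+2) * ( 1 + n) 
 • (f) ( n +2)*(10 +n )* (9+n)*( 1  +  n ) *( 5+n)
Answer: d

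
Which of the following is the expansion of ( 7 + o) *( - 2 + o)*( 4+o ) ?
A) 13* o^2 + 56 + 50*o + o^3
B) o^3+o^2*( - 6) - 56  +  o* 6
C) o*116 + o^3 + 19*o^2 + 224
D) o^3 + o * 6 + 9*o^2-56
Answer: D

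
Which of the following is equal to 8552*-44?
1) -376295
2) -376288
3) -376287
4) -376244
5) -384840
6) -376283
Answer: 2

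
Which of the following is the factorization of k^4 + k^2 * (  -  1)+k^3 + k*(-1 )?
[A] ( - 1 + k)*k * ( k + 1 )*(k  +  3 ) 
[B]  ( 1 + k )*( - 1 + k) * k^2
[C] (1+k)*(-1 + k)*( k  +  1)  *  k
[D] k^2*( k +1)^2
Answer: C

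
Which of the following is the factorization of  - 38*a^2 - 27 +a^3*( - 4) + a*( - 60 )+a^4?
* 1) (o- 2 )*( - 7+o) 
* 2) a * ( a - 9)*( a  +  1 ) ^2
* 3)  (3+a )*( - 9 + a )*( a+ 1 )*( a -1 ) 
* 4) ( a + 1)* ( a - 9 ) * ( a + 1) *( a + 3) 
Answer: 4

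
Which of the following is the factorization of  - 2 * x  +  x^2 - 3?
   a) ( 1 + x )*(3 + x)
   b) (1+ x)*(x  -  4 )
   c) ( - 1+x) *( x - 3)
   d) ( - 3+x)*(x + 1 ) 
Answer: d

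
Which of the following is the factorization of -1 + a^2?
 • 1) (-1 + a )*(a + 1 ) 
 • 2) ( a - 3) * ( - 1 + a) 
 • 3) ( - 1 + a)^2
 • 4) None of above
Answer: 1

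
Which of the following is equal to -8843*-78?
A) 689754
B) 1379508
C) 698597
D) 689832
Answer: A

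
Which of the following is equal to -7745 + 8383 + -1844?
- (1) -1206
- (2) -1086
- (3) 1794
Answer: 1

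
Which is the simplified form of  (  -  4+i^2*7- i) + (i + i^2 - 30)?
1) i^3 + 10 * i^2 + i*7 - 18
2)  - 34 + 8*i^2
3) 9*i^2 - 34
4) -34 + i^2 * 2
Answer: 2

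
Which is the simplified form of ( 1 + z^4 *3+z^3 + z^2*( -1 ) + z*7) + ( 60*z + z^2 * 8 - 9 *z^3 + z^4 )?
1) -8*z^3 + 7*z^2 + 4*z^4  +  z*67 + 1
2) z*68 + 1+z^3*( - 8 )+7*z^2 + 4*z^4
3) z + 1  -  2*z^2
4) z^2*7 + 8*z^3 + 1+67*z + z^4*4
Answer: 1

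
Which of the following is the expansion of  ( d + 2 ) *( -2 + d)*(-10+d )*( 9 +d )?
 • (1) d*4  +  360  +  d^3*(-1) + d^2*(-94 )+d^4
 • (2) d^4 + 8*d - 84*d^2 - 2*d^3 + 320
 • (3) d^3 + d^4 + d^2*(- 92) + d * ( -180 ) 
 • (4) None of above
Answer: 1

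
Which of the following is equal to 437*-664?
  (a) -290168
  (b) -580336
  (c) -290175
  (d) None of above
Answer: a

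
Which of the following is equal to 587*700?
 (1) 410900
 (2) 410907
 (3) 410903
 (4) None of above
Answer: 1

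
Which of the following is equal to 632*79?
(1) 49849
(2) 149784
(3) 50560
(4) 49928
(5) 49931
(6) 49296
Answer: 4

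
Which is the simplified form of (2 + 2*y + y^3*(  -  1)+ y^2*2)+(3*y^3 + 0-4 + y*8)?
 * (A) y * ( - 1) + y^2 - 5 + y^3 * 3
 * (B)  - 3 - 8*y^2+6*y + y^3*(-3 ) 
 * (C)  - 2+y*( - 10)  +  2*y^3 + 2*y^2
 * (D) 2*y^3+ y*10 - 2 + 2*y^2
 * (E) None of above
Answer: D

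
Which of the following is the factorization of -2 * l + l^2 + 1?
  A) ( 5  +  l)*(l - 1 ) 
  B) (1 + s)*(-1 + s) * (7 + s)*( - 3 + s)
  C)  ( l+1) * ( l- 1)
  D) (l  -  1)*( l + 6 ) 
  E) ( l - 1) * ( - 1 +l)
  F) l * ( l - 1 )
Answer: E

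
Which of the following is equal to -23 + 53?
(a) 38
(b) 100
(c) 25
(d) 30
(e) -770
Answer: d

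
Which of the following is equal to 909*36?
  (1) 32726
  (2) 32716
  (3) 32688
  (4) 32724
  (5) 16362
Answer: 4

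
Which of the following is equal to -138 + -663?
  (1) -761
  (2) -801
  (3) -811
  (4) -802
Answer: 2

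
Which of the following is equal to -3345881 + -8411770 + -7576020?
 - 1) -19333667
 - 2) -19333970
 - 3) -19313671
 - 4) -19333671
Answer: 4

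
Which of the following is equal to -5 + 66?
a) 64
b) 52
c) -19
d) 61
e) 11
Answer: d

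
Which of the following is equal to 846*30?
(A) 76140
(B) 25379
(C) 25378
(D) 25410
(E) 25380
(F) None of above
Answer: E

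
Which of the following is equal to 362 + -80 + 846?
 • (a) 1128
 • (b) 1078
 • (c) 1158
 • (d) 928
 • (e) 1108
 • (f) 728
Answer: a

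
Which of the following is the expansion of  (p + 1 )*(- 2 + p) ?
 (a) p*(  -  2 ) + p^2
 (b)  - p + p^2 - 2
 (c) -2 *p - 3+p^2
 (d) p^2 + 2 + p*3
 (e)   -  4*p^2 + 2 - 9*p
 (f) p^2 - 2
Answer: b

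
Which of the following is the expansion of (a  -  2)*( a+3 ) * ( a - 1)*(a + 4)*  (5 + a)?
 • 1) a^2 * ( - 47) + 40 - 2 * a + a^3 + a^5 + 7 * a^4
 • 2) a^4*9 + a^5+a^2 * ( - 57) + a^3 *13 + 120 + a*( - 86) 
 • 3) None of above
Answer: 2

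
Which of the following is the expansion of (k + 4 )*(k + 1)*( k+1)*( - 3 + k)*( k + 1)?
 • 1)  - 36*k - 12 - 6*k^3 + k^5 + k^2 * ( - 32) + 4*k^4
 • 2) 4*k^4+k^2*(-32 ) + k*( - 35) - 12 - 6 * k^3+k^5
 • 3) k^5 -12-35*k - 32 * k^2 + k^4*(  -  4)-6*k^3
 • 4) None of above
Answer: 2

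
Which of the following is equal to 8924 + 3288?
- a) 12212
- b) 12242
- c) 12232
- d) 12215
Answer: a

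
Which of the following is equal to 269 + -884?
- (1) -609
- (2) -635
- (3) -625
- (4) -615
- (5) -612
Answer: 4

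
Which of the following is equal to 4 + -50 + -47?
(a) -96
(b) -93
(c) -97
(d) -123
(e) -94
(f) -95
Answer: b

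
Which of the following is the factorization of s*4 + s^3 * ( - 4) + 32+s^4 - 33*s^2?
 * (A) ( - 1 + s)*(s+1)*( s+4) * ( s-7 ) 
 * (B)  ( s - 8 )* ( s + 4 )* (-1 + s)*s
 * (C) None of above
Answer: C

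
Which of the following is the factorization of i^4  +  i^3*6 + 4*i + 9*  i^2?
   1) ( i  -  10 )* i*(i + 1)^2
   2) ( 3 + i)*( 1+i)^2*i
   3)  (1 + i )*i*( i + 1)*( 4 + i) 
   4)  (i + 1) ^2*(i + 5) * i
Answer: 3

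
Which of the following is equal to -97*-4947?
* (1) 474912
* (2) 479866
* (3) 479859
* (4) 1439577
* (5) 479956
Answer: 3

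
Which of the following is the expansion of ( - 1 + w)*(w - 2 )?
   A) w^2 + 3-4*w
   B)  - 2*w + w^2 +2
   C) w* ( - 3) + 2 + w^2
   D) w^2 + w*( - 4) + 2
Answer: C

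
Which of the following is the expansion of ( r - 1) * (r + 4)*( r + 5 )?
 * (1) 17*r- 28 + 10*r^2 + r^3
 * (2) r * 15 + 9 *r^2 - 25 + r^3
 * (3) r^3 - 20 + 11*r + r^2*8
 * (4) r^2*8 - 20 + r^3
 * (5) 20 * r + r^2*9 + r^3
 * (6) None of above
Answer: 3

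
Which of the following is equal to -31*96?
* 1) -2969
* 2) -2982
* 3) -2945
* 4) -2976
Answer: 4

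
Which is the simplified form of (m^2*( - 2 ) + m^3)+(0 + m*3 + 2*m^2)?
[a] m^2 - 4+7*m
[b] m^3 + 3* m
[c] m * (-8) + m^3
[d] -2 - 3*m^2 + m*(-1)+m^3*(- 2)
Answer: b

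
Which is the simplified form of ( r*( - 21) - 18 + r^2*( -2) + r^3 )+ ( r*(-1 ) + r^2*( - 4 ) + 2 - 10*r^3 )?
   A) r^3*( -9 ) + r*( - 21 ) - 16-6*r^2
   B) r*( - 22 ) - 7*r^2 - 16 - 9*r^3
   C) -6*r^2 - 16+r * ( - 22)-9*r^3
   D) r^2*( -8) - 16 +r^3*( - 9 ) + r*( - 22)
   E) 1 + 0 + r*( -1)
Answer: C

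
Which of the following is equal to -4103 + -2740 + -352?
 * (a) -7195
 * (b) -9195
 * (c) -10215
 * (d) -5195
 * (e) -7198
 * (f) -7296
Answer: a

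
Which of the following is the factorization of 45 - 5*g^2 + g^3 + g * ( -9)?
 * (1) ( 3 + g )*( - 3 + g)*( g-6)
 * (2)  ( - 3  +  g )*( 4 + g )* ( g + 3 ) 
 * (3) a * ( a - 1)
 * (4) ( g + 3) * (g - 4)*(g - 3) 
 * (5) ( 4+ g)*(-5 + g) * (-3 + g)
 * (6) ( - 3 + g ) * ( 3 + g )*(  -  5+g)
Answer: 6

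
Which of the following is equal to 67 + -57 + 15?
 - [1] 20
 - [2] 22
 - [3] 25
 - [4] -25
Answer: 3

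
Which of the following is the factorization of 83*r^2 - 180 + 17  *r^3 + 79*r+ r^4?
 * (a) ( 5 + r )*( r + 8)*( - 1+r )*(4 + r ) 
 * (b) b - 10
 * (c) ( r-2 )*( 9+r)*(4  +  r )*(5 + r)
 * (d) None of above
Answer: d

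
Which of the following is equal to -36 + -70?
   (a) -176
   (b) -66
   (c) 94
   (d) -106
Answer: d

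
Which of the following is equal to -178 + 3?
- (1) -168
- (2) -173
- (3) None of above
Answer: 3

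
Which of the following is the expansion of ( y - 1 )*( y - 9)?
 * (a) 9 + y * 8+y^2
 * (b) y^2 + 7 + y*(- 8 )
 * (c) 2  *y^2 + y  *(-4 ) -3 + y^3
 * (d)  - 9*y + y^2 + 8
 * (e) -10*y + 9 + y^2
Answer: e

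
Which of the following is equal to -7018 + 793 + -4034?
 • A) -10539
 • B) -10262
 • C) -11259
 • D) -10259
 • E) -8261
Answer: D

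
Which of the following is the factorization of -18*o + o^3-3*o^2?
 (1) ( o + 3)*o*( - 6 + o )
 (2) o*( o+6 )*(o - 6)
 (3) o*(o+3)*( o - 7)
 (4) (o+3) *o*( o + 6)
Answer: 1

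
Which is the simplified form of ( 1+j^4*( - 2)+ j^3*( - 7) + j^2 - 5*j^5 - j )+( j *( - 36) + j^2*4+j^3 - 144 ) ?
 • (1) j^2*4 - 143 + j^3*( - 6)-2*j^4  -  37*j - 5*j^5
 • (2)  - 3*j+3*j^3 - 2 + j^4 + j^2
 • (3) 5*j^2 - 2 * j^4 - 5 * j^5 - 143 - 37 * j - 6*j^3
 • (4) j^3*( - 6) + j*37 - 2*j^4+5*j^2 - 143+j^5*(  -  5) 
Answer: 3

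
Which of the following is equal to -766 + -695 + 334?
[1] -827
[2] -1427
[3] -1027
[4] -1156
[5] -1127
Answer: 5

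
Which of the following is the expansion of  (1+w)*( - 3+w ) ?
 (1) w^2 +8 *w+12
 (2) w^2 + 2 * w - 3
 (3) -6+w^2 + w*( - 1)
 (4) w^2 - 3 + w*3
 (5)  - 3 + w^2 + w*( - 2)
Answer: 5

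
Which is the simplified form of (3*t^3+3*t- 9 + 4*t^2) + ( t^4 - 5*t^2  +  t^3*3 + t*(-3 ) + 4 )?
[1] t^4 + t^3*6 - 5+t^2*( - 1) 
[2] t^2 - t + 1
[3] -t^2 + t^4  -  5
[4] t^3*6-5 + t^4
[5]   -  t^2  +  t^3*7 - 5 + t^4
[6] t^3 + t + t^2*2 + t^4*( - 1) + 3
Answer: 1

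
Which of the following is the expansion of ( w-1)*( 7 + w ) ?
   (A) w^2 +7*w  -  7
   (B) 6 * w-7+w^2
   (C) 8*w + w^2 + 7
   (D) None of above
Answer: B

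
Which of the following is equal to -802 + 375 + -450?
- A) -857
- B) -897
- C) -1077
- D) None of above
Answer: D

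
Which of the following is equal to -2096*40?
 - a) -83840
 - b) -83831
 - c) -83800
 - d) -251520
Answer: a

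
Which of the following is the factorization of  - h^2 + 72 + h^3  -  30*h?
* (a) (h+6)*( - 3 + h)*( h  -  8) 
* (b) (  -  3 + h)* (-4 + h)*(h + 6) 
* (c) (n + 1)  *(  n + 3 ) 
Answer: b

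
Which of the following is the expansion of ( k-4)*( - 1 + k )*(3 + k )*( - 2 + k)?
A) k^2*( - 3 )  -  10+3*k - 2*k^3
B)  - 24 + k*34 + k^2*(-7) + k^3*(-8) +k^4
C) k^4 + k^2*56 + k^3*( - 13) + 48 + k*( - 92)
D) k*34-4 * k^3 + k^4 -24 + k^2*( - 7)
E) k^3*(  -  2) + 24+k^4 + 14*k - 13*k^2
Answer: D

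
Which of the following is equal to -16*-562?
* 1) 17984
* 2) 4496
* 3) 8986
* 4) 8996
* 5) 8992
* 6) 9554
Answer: 5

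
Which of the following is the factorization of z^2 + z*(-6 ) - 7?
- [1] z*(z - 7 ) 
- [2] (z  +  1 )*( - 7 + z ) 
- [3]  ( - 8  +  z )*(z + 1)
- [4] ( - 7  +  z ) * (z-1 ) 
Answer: 2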